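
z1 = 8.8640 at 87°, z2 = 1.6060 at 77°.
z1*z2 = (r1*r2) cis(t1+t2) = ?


r = 8.8640 * 1.6060 = 14.2356
theta = 87° + 77° = 164° = 164° (mod 360)

14.2356 cis(164°)


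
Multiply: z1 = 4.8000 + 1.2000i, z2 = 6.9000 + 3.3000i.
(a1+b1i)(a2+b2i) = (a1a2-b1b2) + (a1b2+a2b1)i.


Real = 4.8*6.9 - 1.2*3.3 = 33.12 - 3.96 = 29.16
Imag = 4.8*3.3 + 6.9*1.2 = 15.84 + 8.28 = 24.12

29.1600 + 24.1200i


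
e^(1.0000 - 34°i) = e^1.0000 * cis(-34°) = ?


e^1.0000 = 2.7183
cos(-34°) = 0.82904
sin(-34°) = -0.55919
Real = 2.7183*0.82904 = 2.2536
Imag = 2.7183*(-0.55919) = -1.5200

2.2536 - 1.5200i


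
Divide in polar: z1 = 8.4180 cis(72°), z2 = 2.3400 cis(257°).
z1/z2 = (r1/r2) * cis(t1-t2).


r = 8.4180 / 2.3400 = 3.5974
theta = 72° - 257° = -185° = 175° (mod 360)

3.5974 cis(175°)


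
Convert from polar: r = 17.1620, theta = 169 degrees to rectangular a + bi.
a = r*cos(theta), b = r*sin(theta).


a = 17.1620*cos(169°) = 17.1620*(-0.98163) = -16.8467
b = 17.1620*sin(169°) = 17.1620*0.19081 = 3.2747

-16.8467 + 3.2747i


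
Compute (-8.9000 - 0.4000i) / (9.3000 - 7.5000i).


Conjugate of z2 = 9.3000 + 7.5000i
Numerator: (-8.9000 - 0.4000i)(9.3000 + 7.5000i) = -79.7700 - 70.4700i
Denominator: 9.3^2 + (-7.5)^2 = 142.74
Result = (-79.7700 - 70.4700i)/142.74

-0.5588 - 0.4937i


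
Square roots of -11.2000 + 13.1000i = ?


|z| = sqrt(125.44+171.61) = 17.2351
sqrt((|z|+a)/2) = sqrt((17.2351+(-11.2))/2) = sqrt(3.0176) = 1.7371
sqrt((|z|-a)/2) = sqrt((17.2351-(-11.2))/2) = sqrt(14.2176) = 3.7706

±(1.7371 + 3.7706i) i.e. 1.7371 + 3.7706i and -1.7371 - 3.7706i


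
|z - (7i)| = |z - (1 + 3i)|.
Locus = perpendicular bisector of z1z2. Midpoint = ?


Equal distances means the locus is the perpendicular bisector of z1 and z2.
Midpoint = ((0+1)/2, (7+3)/2) = (0.5000, 5.0000)

Perpendicular bisector through (0.5000, 5.0000)


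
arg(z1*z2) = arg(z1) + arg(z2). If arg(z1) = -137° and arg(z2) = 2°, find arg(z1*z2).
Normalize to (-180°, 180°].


arg(z1*z2) = -137° + 2° = -135°
Normalized to (-180°, 180°]: -135°

-135°


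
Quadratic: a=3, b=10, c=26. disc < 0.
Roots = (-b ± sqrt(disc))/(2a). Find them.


disc = 10^2 - 4*3*26 = 100 - 312 = -212
sqrt(|disc|) = sqrt(212) = 14.5602
Real part = -10/(2*3) = -1.6667
Imag part = 14.5602/(2*3) = 2.4267

-1.6667 ± 2.4267i


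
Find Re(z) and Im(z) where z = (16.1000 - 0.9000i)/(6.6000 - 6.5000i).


Multiply by conjugate: (16.1000 - 0.9000i)(6.6000 + 6.5000i) / (6.6^2 + (-6.5)^2)
Numerator real = 16.1*6.6 - (0.9)*(-6.5) = 112.11
Numerator imag = -0.9*6.6 - 16.1*(-6.5) = 98.71
Denominator = 85.81
Re(z) = 112.11/85.81 = 1.3065
Im(z) = 98.71/85.81 = 1.1503

Re(z) = 1.3065, Im(z) = 1.1503


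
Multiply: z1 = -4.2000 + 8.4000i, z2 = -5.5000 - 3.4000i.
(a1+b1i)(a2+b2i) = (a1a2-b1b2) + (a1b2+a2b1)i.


Real = -4.2*(-5.5) - 8.4*(-3.4) = 23.1 - (-28.56) = 51.66
Imag = -4.2*(-3.4) - (5.5)*8.4 = 14.28 - (46.2) = -31.92

51.6600 - 31.9200i


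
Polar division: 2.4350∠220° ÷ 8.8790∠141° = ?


r = 2.4350 / 8.8790 = 0.2742
theta = 220° - 141° = 79° = 79° (mod 360)

0.2742 cis(79°)


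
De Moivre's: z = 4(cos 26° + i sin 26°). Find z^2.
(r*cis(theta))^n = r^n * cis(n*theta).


r^2 = 4^2 = 16
n*theta = 2*26° = 52° = 52° (mod 360)
a = 16*cos(52°) = 9.8506
b = 16*sin(52°) = 12.6082

16 cis(52°) = 9.8506 + 12.6082i


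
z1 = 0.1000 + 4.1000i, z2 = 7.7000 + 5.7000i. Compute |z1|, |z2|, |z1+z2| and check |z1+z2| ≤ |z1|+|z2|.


|z1| = sqrt(0.1^2 + 4.1^2) = sqrt(16.82) = 4.1012
|z2| = sqrt(7.7^2 + 5.7^2) = sqrt(91.78) = 9.5802
z1+z2 = 7.8000 + 9.8000i
|z1+z2| = sqrt(156.88) = 12.5252
|z1|+|z2| = 4.1012 + 9.5802 = 13.6814

|z1+z2| = 12.5252 ≤ |z1|+|z2| = 13.6814 (verified)


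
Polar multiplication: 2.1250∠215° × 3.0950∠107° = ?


r = 2.1250 * 3.0950 = 6.5769
theta = 215° + 107° = 322° = 322° (mod 360)

6.5769 cis(322°)


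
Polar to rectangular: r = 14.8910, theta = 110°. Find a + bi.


a = 14.8910*cos(110°) = 14.8910*(-0.34202) = -5.0930
b = 14.8910*sin(110°) = 14.8910*0.939693 = 13.9930

-5.0930 + 13.9930i


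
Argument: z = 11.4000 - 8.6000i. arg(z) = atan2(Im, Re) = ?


Re = 11.4, Im = -8.6
arg = atan2(-8.6, 11.4) = -37.0304 degrees

arg(z) = -37.0304 degrees


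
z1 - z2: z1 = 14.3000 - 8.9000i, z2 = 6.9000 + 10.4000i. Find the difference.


Real: 14.3 - 6.9 = 7.4
Imag: -8.9 - 10.4 = -19.3

7.4000 - 19.3000i


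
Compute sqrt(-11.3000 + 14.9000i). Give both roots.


|z| = sqrt(127.69+222.01) = 18.7003
sqrt((|z|+a)/2) = sqrt((18.7003+(-11.3))/2) = sqrt(3.7001) = 1.9236
sqrt((|z|-a)/2) = sqrt((18.7003-(-11.3))/2) = sqrt(15.0001) = 3.8730

±(1.9236 + 3.8730i) i.e. 1.9236 + 3.8730i and -1.9236 - 3.8730i


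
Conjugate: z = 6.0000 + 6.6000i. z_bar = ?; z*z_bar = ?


z_bar = 6.0000 - 6.6000i
z*z_bar = 6^2 + 6.6^2 = 36 + 43.56 = 79.56

z_bar = 6.0000 - 6.6000i, z*z_bar = 79.56


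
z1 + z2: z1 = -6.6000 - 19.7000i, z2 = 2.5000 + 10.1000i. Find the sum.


Real: -6.6 + 2.5 = -4.1
Imag: -19.7 + 10.1 = -9.6

-4.1000 - 9.6000i


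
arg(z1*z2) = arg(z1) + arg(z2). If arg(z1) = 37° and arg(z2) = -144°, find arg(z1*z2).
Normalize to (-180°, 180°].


arg(z1*z2) = 37° - 144° = -107°
Normalized to (-180°, 180°]: -107°

-107°


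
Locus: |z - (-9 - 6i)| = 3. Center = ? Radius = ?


|z - z0| = r is a circle with center z0 and radius r.
Center = (-9, -6), radius = 3

Circle with center (-9, -6) and radius 3


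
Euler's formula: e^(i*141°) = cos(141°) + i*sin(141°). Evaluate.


cos(141°) = -0.7771
sin(141°) = 0.6293

e^(i*141°) = -0.7771 + 0.6293i


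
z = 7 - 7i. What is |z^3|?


|z| = sqrt(49+49) = sqrt(98) = 9.8995
|z^3| = |z|^3 = (sqrt(98))^3 = 98*sqrt(98)

|z^3| = 98*sqrt(98) ≈ 970.1505


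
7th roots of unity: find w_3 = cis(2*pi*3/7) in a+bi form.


Angle = 360*3/7 = 154.2857°
a = cos(154.2857°) = -0.9010
b = sin(154.2857°) = 0.4339

-0.9010 + 0.4339i


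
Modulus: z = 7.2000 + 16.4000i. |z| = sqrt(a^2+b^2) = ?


|z| = sqrt(7.2^2 + 16.4^2) = sqrt(51.84 + 268.96) = sqrt(320.8) = 17.9109

|z| = 17.9109


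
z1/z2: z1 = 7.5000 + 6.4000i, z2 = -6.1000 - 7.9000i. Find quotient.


Conjugate of z2 = -6.1000 + 7.9000i
Numerator: (7.5000 + 6.4000i)(-6.1000 + 7.9000i) = -96.3100 + 20.2100i
Denominator: (-6.1)^2 + (-7.9)^2 = 99.62
Result = (-96.3100 + 20.2100i)/99.62

-0.9668 + 0.2029i


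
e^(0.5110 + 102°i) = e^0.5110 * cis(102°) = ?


e^0.5110 = 1.6670
cos(102°) = -0.2079
sin(102°) = 0.9781
Real = 1.6670*(-0.2079) = -0.3466
Imag = 1.6670*0.9781 = 1.6305

-0.3466 + 1.6305i


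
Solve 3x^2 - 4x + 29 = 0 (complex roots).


disc = (-4)^2 - 4*3*29 = 16 - 348 = -332
sqrt(|disc|) = sqrt(332) = 18.2209
Real part = 4/(2*3) = 0.6667
Imag part = 18.2209/(2*3) = 3.0368

0.6667 ± 3.0368i


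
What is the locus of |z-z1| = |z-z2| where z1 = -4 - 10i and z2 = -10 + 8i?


Equal distances means the locus is the perpendicular bisector of z1 and z2.
Midpoint = ((-4+(-10))/2, (-10+8)/2) = (-7.0000, -1.0000)

Perpendicular bisector through (-7.0000, -1.0000)


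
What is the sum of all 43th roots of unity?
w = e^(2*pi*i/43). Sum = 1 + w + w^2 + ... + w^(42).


The sum of all 43th roots of unity is 0.
Geometric series: (1 - w^43)/(1 - w) = (1-1)/(1-w) = 0 since w^43 = 1, w ≠ 1.
Alternatively: coefficient of z^42 in z^43 - 1 is 0.

0


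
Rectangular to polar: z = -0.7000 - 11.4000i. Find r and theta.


r = sqrt(0.49+129.96) = sqrt(130.45) = 11.4215
theta = atan2(-11.4, -0.7) = -93.5138 degrees

r = 11.4215, theta = -93.5138 degrees


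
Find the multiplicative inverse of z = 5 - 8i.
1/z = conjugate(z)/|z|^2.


|z|^2 = 25+64 = 89
1/z = (5 + 8i)/89

1/z = 0.0562 + 0.0899i


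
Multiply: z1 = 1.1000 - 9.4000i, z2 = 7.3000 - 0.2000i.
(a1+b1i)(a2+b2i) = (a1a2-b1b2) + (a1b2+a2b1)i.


Real = 1.1*7.3 - (-9.4)*(-0.2) = 8.03 - 1.88 = 6.15
Imag = 1.1*(-0.2) + 7.3*(-9.4) = -0.22 - (68.62) = -68.84

6.1500 - 68.8400i


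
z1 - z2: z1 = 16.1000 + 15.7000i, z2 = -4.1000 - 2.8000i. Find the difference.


Real: 16.1 + 4.1 = 20.2
Imag: 15.7 + 2.8 = 18.5

20.2000 + 18.5000i


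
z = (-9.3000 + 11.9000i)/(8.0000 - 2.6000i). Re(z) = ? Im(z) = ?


Multiply by conjugate: (-9.3000 + 11.9000i)(8.0000 + 2.6000i) / (8^2 + (-2.6)^2)
Numerator real = -9.3*8 + 11.9*(-2.6) = -105.34
Numerator imag = 11.9*8 - (-9.3)*(-2.6) = 71.02
Denominator = 70.76
Re(z) = -105.34/70.76 = -1.4887
Im(z) = 71.02/70.76 = 1.0037

Re(z) = -1.4887, Im(z) = 1.0037


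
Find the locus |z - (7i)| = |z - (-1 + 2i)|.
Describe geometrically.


Equal distances means the locus is the perpendicular bisector of z1 and z2.
Midpoint = ((0+(-1))/2, (7+2)/2) = (-0.5000, 4.5000)

Perpendicular bisector through (-0.5000, 4.5000)


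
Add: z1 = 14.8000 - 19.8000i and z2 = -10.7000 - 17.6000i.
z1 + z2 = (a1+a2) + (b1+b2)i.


Real: 14.8 - 10.7 = 4.1
Imag: -19.8 - 17.6 = -37.4

4.1000 - 37.4000i


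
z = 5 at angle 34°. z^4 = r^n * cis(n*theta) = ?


r^4 = 5^4 = 625
n*theta = 4*34° = 136° = 136° (mod 360)
a = 625*cos(136°) = -449.5874
b = 625*sin(136°) = 434.1615

625 cis(136°) = -449.5874 + 434.1615i


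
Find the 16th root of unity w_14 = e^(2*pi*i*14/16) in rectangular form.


Angle = 360*14/16 = 315°
a = cos(315°) = 0.7071
b = sin(315°) = -0.7071

0.7071 - 0.7071i


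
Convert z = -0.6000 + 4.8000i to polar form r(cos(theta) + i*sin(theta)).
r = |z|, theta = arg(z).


r = sqrt(0.36+23.04) = sqrt(23.4) = 4.8374
theta = atan2(4.8, -0.6) = 97.1250 degrees

r = 4.8374, theta = 97.1250 degrees


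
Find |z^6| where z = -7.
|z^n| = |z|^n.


|z| = sqrt(49+0) = sqrt(49) = 7
|z^6| = |z|^6 = 7^6 = 117649

|z^6| = 117649


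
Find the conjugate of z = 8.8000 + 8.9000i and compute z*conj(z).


z_bar = 8.8000 - 8.9000i
z*z_bar = 8.8^2 + 8.9^2 = 77.44 + 79.21 = 156.65

z_bar = 8.8000 - 8.9000i, z*z_bar = 156.65


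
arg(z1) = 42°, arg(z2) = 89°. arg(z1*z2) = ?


arg(z1*z2) = 42° + 89° = 131°
Normalized to (-180°, 180°]: 131°

131°


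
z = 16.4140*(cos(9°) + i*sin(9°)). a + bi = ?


a = 16.4140*cos(9°) = 16.4140*0.98769 = 16.2119
b = 16.4140*sin(9°) = 16.4140*0.156434 = 2.5677

16.2119 + 2.5677i


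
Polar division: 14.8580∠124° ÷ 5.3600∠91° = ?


r = 14.8580 / 5.3600 = 2.7720
theta = 124° - 91° = 33° = 33° (mod 360)

2.7720 cis(33°)


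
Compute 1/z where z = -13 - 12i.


|z|^2 = 169+144 = 313
1/z = (-13 + 12i)/313

1/z = -0.0415 + 0.0383i


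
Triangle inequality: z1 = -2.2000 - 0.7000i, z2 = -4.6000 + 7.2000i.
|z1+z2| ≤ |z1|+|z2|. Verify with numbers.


|z1| = sqrt((-2.2)^2 + (-0.7)^2) = sqrt(5.33) = 2.3087
|z2| = sqrt((-4.6)^2 + 7.2^2) = sqrt(73) = 8.5440
z1+z2 = -6.8000 + 6.5000i
|z1+z2| = sqrt(88.49) = 9.4069
|z1|+|z2| = 2.3087 + 8.5440 = 10.8527

|z1+z2| = 9.4069 ≤ |z1|+|z2| = 10.8527 (verified)


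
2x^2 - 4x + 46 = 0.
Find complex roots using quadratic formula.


disc = (-4)^2 - 4*2*46 = 16 - 368 = -352
sqrt(|disc|) = sqrt(352) = 18.7617
Real part = 4/(2*2) = 1.0000
Imag part = 18.7617/(2*2) = 4.6904

1.0000 ± 4.6904i


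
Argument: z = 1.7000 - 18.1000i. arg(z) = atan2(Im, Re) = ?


Re = 1.7, Im = -18.1
arg = atan2(-18.1, 1.7) = -84.6344 degrees

arg(z) = -84.6344 degrees


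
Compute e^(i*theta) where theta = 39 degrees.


cos(39°) = 0.7771
sin(39°) = 0.6293

e^(i*39°) = 0.7771 + 0.6293i


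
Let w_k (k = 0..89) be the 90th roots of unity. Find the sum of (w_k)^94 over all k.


The roots are w_k = w^k with w = e^(2*pi*i/90), and (w^k)^94 = (w^94)^k.
So S = 1 + u + u^2 + ... + u^(89) with u = w^94.
94 = 1*90 + 4, so 94 is not a multiple of 90: u = (w^90)^1 * w^4 = w^4 ≠ 1 (w is a primitive 90th root), while u^90 = (w^90)^94 = 1.
Geometric series: S = (1 - u^90)/(1 - u) = (1 - 1)/(1 - u) = 0

S = 0


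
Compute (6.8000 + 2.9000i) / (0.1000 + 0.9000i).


Conjugate of z2 = 0.1000 - 0.9000i
Numerator: (6.8000 + 2.9000i)(0.1000 - 0.9000i) = 3.2900 - 5.8300i
Denominator: 0.1^2 + 0.9^2 = 0.82
Result = (3.2900 - 5.8300i)/0.82

4.0122 - 7.1098i


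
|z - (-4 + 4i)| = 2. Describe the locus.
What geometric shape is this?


|z - z0| = r is a circle with center z0 and radius r.
Center = (-4, 4), radius = 2

Circle with center (-4, 4) and radius 2


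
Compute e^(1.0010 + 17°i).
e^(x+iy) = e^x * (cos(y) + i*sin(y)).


e^1.0010 = 2.7210
cos(17°) = 0.9563
sin(17°) = 0.29237
Real = 2.7210*0.9563 = 2.6021
Imag = 2.7210*0.29237 = 0.7955

2.6021 + 0.7955i


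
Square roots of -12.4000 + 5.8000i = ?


|z| = sqrt(153.76+33.64) = 13.6894
sqrt((|z|+a)/2) = sqrt((13.6894+(-12.4))/2) = sqrt(0.6447) = 0.8029
sqrt((|z|-a)/2) = sqrt((13.6894-(-12.4))/2) = sqrt(13.0447) = 3.6117

±(0.8029 + 3.6117i) i.e. 0.8029 + 3.6117i and -0.8029 - 3.6117i


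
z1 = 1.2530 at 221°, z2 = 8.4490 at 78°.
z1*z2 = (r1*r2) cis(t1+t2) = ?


r = 1.2530 * 8.4490 = 10.5866
theta = 221° + 78° = 299° = 299° (mod 360)

10.5866 cis(299°)


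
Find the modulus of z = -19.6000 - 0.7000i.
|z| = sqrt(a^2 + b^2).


|z| = sqrt((-19.6)^2 + (-0.7)^2) = sqrt(384.16 + 0.49) = sqrt(384.65) = 19.6125

|z| = 19.6125


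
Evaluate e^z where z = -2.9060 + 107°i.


e^-2.9060 = 0.0547
cos(107°) = -0.2924
sin(107°) = 0.9563
Real = 0.0547*(-0.2924) = -0.0160
Imag = 0.0547*0.9563 = 0.0523

-0.0160 + 0.0523i


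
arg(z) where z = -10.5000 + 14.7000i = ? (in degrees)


Re = -10.5, Im = 14.7
arg = atan2(14.7, -10.5) = 125.5377 degrees

arg(z) = 125.5377 degrees


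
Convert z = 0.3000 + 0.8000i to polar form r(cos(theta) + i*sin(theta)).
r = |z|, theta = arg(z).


r = sqrt(0.09+0.64) = sqrt(0.73) = 0.8544
theta = atan2(0.8, 0.3) = 69.4440 degrees

r = 0.8544, theta = 69.4440 degrees


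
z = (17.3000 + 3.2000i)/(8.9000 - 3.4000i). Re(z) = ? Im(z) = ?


Multiply by conjugate: (17.3000 + 3.2000i)(8.9000 + 3.4000i) / (8.9^2 + (-3.4)^2)
Numerator real = 17.3*8.9 + 3.2*(-3.4) = 143.09
Numerator imag = 3.2*8.9 - 17.3*(-3.4) = 87.3
Denominator = 90.77
Re(z) = 143.09/90.77 = 1.5764
Im(z) = 87.3/90.77 = 0.9618

Re(z) = 1.5764, Im(z) = 0.9618


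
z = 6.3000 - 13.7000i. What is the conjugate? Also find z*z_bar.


z_bar = 6.3000 + 13.7000i
z*z_bar = 6.3^2 + (-13.7)^2 = 39.69 + 187.69 = 227.38

z_bar = 6.3000 + 13.7000i, z*z_bar = 227.38


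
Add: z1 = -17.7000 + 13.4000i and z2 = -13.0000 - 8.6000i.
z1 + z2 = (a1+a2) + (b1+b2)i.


Real: -17.7 - 13 = -30.7
Imag: 13.4 - 8.6 = 4.8

-30.7000 + 4.8000i


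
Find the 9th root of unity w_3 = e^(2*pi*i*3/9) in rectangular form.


Angle = 360*3/9 = 120°
a = cos(120°) = -0.5000
b = sin(120°) = 0.8660

-0.5000 + 0.8660i


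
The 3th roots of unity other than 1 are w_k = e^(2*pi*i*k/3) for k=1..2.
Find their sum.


With w = e^(2*pi*i/3), all 3 of the 3th roots of unity w^0 = 1, w, ..., w^(2) sum to 0: 1 + w + ... + w^(2) = (1 - w^3)/(1 - w) = 0 since w^3 = 1, w ≠ 1.
Removing the root 1: w + w^2 + ... + w^(2) = 0 - 1 = -1

Sum = -1


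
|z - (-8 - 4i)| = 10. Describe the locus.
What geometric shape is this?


|z - z0| = r is a circle with center z0 and radius r.
Center = (-8, -4), radius = 10

Circle with center (-8, -4) and radius 10


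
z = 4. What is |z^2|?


|z| = sqrt(16+0) = sqrt(16) = 4
|z^2| = |z|^2 = 4^2 = 16

|z^2| = 16


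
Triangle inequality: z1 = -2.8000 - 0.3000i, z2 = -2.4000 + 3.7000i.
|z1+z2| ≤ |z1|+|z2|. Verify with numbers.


|z1| = sqrt((-2.8)^2 + (-0.3)^2) = sqrt(7.93) = 2.8160
|z2| = sqrt((-2.4)^2 + 3.7^2) = sqrt(19.45) = 4.4102
z1+z2 = -5.2000 + 3.4000i
|z1+z2| = sqrt(38.6) = 6.2129
|z1|+|z2| = 2.8160 + 4.4102 = 7.2262

|z1+z2| = 6.2129 ≤ |z1|+|z2| = 7.2262 (verified)


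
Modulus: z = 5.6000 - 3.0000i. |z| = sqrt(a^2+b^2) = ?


|z| = sqrt(5.6^2 + (-3)^2) = sqrt(31.36 + 9) = sqrt(40.36) = 6.3530

|z| = 6.3530


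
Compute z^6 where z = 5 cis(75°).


r^6 = 5^6 = 15625
n*theta = 6*75° = 450° = 90° (mod 360)
a = 15625*cos(90°) = 0
b = 15625*sin(90°) = 15625.0000

15625 cis(90°) = 0 + 15625.0000i


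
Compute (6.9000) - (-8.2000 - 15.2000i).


Real: 6.9 + 8.2 = 15.1
Imag: 0 + 15.2 = 15.2

15.1000 + 15.2000i


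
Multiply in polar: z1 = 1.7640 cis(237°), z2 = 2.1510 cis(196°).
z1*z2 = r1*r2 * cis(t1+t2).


r = 1.7640 * 2.1510 = 3.7944
theta = 237° + 196° = 433° = 73° (mod 360)

3.7944 cis(73°)


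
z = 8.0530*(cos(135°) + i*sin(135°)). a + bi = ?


a = 8.0530*cos(135°) = 8.0530*(-0.7071) = -5.6943
b = 8.0530*sin(135°) = 8.0530*0.7071 = 5.6943

-5.6943 + 5.6943i


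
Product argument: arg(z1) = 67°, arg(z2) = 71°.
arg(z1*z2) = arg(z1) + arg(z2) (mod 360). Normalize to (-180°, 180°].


arg(z1*z2) = 67° + 71° = 138°
Normalized to (-180°, 180°]: 138°

138°


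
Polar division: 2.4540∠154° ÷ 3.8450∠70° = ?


r = 2.4540 / 3.8450 = 0.6382
theta = 154° - 70° = 84° = 84° (mod 360)

0.6382 cis(84°)


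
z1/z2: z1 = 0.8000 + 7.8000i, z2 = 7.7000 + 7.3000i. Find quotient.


Conjugate of z2 = 7.7000 - 7.3000i
Numerator: (0.8000 + 7.8000i)(7.7000 - 7.3000i) = 63.1000 + 54.2200i
Denominator: 7.7^2 + 7.3^2 = 112.58
Result = (63.1000 + 54.2200i)/112.58

0.5605 + 0.4816i


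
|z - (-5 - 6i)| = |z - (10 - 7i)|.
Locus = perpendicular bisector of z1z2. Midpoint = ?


Equal distances means the locus is the perpendicular bisector of z1 and z2.
Midpoint = ((-5+10)/2, (-6+(-7))/2) = (2.5000, -6.5000)

Perpendicular bisector through (2.5000, -6.5000)


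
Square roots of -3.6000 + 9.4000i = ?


|z| = sqrt(12.96+88.36) = 10.0658
sqrt((|z|+a)/2) = sqrt((10.0658+(-3.6))/2) = sqrt(3.2329) = 1.7980
sqrt((|z|-a)/2) = sqrt((10.0658-(-3.6))/2) = sqrt(6.8329) = 2.6140

±(1.7980 + 2.6140i) i.e. 1.7980 + 2.6140i and -1.7980 - 2.6140i


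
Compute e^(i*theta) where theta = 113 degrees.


cos(113°) = -0.3907
sin(113°) = 0.9205

e^(i*113°) = -0.3907 + 0.9205i


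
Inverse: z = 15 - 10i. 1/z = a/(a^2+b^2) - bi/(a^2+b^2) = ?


|z|^2 = 225+100 = 325
1/z = (15 + 10i)/325

1/z = 0.0462 + 0.0308i


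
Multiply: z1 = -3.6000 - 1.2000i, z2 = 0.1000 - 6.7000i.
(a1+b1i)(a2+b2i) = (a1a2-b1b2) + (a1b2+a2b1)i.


Real = -3.6*0.1 - (-1.2)*(-6.7) = -0.36 - 8.04 = -8.4
Imag = -3.6*(-6.7) + 0.1*(-1.2) = 24.12 - (0.12) = 24

-8.4000 + 24.0000i


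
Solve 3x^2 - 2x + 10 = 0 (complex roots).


disc = (-2)^2 - 4*3*10 = 4 - 120 = -116
sqrt(|disc|) = sqrt(116) = 10.7703
Real part = 2/(2*3) = 0.3333
Imag part = 10.7703/(2*3) = 1.7951

0.3333 ± 1.7951i


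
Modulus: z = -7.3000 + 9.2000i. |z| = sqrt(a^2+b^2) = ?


|z| = sqrt((-7.3)^2 + 9.2^2) = sqrt(53.29 + 84.64) = sqrt(137.93) = 11.7444

|z| = 11.7444


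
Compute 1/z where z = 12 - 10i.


|z|^2 = 144+100 = 244
1/z = (12 + 10i)/244

1/z = 0.0492 + 0.0410i


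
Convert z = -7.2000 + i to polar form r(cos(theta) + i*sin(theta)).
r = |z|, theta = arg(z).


r = sqrt(51.84+1) = sqrt(52.84) = 7.2691
theta = atan2(1, -7.2) = 172.0928 degrees

r = 7.2691, theta = 172.0928 degrees


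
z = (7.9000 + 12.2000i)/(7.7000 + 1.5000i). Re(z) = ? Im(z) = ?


Multiply by conjugate: (7.9000 + 12.2000i)(7.7000 - 1.5000i) / (7.7^2 + 1.5^2)
Numerator real = 7.9*7.7 + 12.2*1.5 = 79.13
Numerator imag = 12.2*7.7 - 7.9*1.5 = 82.09
Denominator = 61.54
Re(z) = 79.13/61.54 = 1.2858
Im(z) = 82.09/61.54 = 1.3339

Re(z) = 1.2858, Im(z) = 1.3339


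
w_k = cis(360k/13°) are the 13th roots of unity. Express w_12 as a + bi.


Angle = 360*12/13 = 332.3077°
a = cos(332.3077°) = 0.8855
b = sin(332.3077°) = -0.4647

0.8855 - 0.4647i


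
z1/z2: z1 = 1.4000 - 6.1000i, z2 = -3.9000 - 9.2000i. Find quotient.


Conjugate of z2 = -3.9000 + 9.2000i
Numerator: (1.4000 - 6.1000i)(-3.9000 + 9.2000i) = 50.6600 + 36.6700i
Denominator: (-3.9)^2 + (-9.2)^2 = 99.85
Result = (50.6600 + 36.6700i)/99.85

0.5074 + 0.3673i


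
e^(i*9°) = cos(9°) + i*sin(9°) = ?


cos(9°) = 0.9877
sin(9°) = 0.1564

e^(i*9°) = 0.9877 + 0.1564i


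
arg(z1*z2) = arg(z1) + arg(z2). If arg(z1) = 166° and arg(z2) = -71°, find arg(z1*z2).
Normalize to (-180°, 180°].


arg(z1*z2) = 166° - 71° = 95°
Normalized to (-180°, 180°]: 95°

95°


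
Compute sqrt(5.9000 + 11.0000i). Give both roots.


|z| = sqrt(34.81+121) = 12.4824
sqrt((|z|+a)/2) = sqrt((12.4824+5.9)/2) = sqrt(9.1912) = 3.0317
sqrt((|z|-a)/2) = sqrt((12.4824-5.9)/2) = sqrt(3.2912) = 1.8142

±(3.0317 + 1.8142i) i.e. 3.0317 + 1.8142i and -3.0317 - 1.8142i


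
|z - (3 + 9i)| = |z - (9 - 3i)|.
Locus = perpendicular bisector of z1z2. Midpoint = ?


Equal distances means the locus is the perpendicular bisector of z1 and z2.
Midpoint = ((3+9)/2, (9+(-3))/2) = (6.0000, 3.0000)

Perpendicular bisector through (6.0000, 3.0000)


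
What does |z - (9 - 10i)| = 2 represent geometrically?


|z - z0| = r is a circle with center z0 and radius r.
Center = (9, -10), radius = 2

Circle with center (9, -10) and radius 2


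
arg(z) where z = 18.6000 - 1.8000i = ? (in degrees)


Re = 18.6, Im = -1.8
arg = atan2(-1.8, 18.6) = -5.5275 degrees

arg(z) = -5.5275 degrees


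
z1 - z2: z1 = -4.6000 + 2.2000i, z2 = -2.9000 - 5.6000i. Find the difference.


Real: -4.6 + 2.9 = -1.7
Imag: 2.2 + 5.6 = 7.8

-1.7000 + 7.8000i


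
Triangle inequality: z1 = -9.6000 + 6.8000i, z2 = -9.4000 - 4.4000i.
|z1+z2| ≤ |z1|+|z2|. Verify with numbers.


|z1| = sqrt((-9.6)^2 + 6.8^2) = sqrt(138.4) = 11.7644
|z2| = sqrt((-9.4)^2 + (-4.4)^2) = sqrt(107.72) = 10.3788
z1+z2 = -19.0000 + 2.4000i
|z1+z2| = sqrt(366.76) = 19.1510
|z1|+|z2| = 11.7644 + 10.3788 = 22.1432

|z1+z2| = 19.1510 ≤ |z1|+|z2| = 22.1432 (verified)


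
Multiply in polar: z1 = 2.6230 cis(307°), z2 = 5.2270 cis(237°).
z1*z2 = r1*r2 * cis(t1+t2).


r = 2.6230 * 5.2270 = 13.7104
theta = 307° + 237° = 544° = 184° (mod 360)

13.7104 cis(184°)


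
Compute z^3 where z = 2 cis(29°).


r^3 = 2^3 = 8
n*theta = 3*29° = 87° = 87° (mod 360)
a = 8*cos(87°) = 0.4187
b = 8*sin(87°) = 7.9890

8 cis(87°) = 0.4187 + 7.9890i


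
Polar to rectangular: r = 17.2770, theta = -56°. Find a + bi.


a = 17.2770*cos(-56°) = 17.2770*0.559193 = 9.6612
b = 17.2770*sin(-56°) = 17.2770*(-0.82904) = -14.3233

9.6612 - 14.3233i


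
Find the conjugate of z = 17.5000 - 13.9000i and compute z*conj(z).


z_bar = 17.5000 + 13.9000i
z*z_bar = 17.5^2 + (-13.9)^2 = 306.25 + 193.21 = 499.46

z_bar = 17.5000 + 13.9000i, z*z_bar = 499.46


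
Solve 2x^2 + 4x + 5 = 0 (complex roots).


disc = 4^2 - 4*2*5 = 16 - 40 = -24
sqrt(|disc|) = sqrt(24) = 4.8990
Real part = -4/(2*2) = -1.0000
Imag part = 4.8990/(2*2) = 1.2247

-1.0000 ± 1.2247i


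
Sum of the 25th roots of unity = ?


The sum of all 25th roots of unity is 0.
Geometric series: (1 - w^25)/(1 - w) = (1-1)/(1-w) = 0 since w^25 = 1, w ≠ 1.
Alternatively: coefficient of z^24 in z^25 - 1 is 0.

0


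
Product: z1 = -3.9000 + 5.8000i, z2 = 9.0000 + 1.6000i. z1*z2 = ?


Real = -3.9*9 - 5.8*1.6 = -35.1 - 9.28 = -44.38
Imag = -3.9*1.6 + 9*5.8 = -6.24 + 52.2 = 45.96

-44.3800 + 45.9600i


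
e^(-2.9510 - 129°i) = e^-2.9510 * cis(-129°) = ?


e^-2.9510 = 0.0523
cos(-129°) = -0.6293
sin(-129°) = -0.7771
Real = 0.0523*(-0.6293) = -0.0329
Imag = 0.0523*(-0.7771) = -0.0406

-0.0329 - 0.0406i


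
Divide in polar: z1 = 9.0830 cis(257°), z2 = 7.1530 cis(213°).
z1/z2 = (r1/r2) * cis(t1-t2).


r = 9.0830 / 7.1530 = 1.2698
theta = 257° - 213° = 44° = 44° (mod 360)

1.2698 cis(44°)


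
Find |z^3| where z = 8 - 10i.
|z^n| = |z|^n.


|z| = sqrt(64+100) = sqrt(164) = 12.8062
|z^3| = |z|^3 = (sqrt(164))^3 = 164*sqrt(164)

|z^3| = 164*sqrt(164) ≈ 2100.2247


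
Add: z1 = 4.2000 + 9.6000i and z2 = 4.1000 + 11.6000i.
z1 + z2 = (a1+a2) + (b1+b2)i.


Real: 4.2 + 4.1 = 8.3
Imag: 9.6 + 11.6 = 21.2

8.3000 + 21.2000i


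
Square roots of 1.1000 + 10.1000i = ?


|z| = sqrt(1.21+102.01) = 10.1597
sqrt((|z|+a)/2) = sqrt((10.1597+1.1)/2) = sqrt(5.6299) = 2.3727
sqrt((|z|-a)/2) = sqrt((10.1597-1.1)/2) = sqrt(4.5299) = 2.1283

±(2.3727 + 2.1283i) i.e. 2.3727 + 2.1283i and -2.3727 - 2.1283i


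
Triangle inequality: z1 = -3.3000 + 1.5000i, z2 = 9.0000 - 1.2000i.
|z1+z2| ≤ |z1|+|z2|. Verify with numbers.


|z1| = sqrt((-3.3)^2 + 1.5^2) = sqrt(13.14) = 3.6249
|z2| = sqrt(9^2 + (-1.2)^2) = sqrt(82.44) = 9.0796
z1+z2 = 5.7000 + 0.3000i
|z1+z2| = sqrt(32.58) = 5.7079
|z1|+|z2| = 3.6249 + 9.0796 = 12.7045

|z1+z2| = 5.7079 ≤ |z1|+|z2| = 12.7045 (verified)


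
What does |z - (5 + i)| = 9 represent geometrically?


|z - z0| = r is a circle with center z0 and radius r.
Center = (5, 1), radius = 9

Circle with center (5, 1) and radius 9


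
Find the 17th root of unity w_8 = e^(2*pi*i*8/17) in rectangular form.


Angle = 360*8/17 = 169.4118°
a = cos(169.4118°) = -0.9830
b = sin(169.4118°) = 0.1837

-0.9830 + 0.1837i


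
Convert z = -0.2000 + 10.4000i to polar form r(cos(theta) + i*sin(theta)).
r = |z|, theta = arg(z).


r = sqrt(0.04+108.16) = sqrt(108.2) = 10.4019
theta = atan2(10.4, -0.2) = 91.1017 degrees

r = 10.4019, theta = 91.1017 degrees


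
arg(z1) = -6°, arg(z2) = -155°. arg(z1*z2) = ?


arg(z1*z2) = -6° - 155° = -161°
Normalized to (-180°, 180°]: -161°

-161°


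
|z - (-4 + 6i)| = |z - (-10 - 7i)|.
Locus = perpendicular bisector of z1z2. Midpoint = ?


Equal distances means the locus is the perpendicular bisector of z1 and z2.
Midpoint = ((-4+(-10))/2, (6+(-7))/2) = (-7.0000, -0.5000)

Perpendicular bisector through (-7.0000, -0.5000)


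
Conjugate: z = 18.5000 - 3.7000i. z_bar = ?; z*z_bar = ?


z_bar = 18.5000 + 3.7000i
z*z_bar = 18.5^2 + (-3.7)^2 = 342.25 + 13.69 = 355.94

z_bar = 18.5000 + 3.7000i, z*z_bar = 355.94


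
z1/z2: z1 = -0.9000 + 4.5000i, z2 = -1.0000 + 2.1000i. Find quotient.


Conjugate of z2 = -1.0000 - 2.1000i
Numerator: (-0.9000 + 4.5000i)(-1.0000 - 2.1000i) = 10.3500 - 2.6100i
Denominator: (-1)^2 + 2.1^2 = 5.41
Result = (10.3500 - 2.6100i)/5.41

1.9131 - 0.4824i


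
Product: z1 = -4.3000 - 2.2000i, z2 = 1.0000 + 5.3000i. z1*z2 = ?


Real = -4.3*1 - (-2.2)*5.3 = -4.3 - (-11.66) = 7.36
Imag = -4.3*5.3 + 1*(-2.2) = -22.79 - (2.2) = -24.99

7.3600 - 24.9900i


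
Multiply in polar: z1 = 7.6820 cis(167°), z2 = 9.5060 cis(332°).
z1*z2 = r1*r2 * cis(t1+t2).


r = 7.6820 * 9.5060 = 73.0251
theta = 167° + 332° = 499° = 139° (mod 360)

73.0251 cis(139°)


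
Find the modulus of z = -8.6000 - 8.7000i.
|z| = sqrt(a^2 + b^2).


|z| = sqrt((-8.6)^2 + (-8.7)^2) = sqrt(73.96 + 75.69) = sqrt(149.65) = 12.2332

|z| = 12.2332


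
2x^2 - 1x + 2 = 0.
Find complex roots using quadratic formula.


disc = (-1)^2 - 4*2*2 = 1 - 16 = -15
sqrt(|disc|) = sqrt(15) = 3.8730
Real part = 1/(2*2) = 0.2500
Imag part = 3.8730/(2*2) = 0.9682

0.2500 ± 0.9682i


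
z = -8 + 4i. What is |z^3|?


|z| = sqrt(64+16) = sqrt(80) = 8.9443
|z^3| = |z|^3 = (sqrt(80))^3 = 80*sqrt(80)

|z^3| = 80*sqrt(80) ≈ 715.5418


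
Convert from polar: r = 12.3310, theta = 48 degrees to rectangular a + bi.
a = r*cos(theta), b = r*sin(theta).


a = 12.3310*cos(48°) = 12.3310*0.66913 = 8.2510
b = 12.3310*sin(48°) = 12.3310*0.74314 = 9.1637

8.2510 + 9.1637i


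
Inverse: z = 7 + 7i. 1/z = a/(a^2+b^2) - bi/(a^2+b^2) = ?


|z|^2 = 49+49 = 98
1/z = (7 - 7i)/98

1/z = 0.0714 - 0.0714i


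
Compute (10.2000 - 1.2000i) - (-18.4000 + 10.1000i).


Real: 10.2 + 18.4 = 28.6
Imag: -1.2 - 10.1 = -11.3

28.6000 - 11.3000i


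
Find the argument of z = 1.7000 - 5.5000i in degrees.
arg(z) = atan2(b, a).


Re = 1.7, Im = -5.5
arg = atan2(-5.5, 1.7) = -72.8241 degrees

arg(z) = -72.8241 degrees


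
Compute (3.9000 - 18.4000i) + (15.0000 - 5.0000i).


Real: 3.9 + 15 = 18.9
Imag: -18.4 - 5 = -23.4

18.9000 - 23.4000i


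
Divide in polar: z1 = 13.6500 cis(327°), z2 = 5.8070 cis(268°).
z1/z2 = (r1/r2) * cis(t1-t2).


r = 13.6500 / 5.8070 = 2.3506
theta = 327° - 268° = 59° = 59° (mod 360)

2.3506 cis(59°)


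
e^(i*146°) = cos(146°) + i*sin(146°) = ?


cos(146°) = -0.8290
sin(146°) = 0.5592

e^(i*146°) = -0.8290 + 0.5592i


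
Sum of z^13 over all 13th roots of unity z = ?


The roots are w_k = w^k with w = e^(2*pi*i/13), and (w^k)^13 = (w^13)^k.
So S = 1 + u + u^2 + ... + u^(12) with u = w^13.
13 = 1*13 + 0, so 13 is a multiple of 13 and u = (w^13)^1 = 1.
Every one of the 13 terms equals 1: S = 13

S = 13


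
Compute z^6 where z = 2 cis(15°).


r^6 = 2^6 = 64
n*theta = 6*15° = 90° = 90° (mod 360)
a = 64*cos(90°) = 0
b = 64*sin(90°) = 64.0000

64 cis(90°) = 0 + 64.0000i


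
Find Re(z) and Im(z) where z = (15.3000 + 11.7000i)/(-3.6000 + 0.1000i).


Multiply by conjugate: (15.3000 + 11.7000i)(-3.6000 - 0.1000i) / ((-3.6)^2 + 0.1^2)
Numerator real = 15.3*(-3.6) + 11.7*0.1 = -53.91
Numerator imag = 11.7*(-3.6) - 15.3*0.1 = -43.65
Denominator = 12.97
Re(z) = -53.91/12.97 = -4.1565
Im(z) = -43.65/12.97 = -3.3655

Re(z) = -4.1565, Im(z) = -3.3655


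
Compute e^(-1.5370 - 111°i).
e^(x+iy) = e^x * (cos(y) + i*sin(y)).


e^-1.5370 = 0.2150
cos(-111°) = -0.3584
sin(-111°) = -0.9336
Real = 0.2150*(-0.3584) = -0.0771
Imag = 0.2150*(-0.9336) = -0.2007

-0.0771 - 0.2007i


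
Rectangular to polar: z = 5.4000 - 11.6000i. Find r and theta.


r = sqrt(29.16+134.56) = sqrt(163.72) = 12.7953
theta = atan2(-11.6, 5.4) = -65.0372 degrees

r = 12.7953, theta = -65.0372 degrees


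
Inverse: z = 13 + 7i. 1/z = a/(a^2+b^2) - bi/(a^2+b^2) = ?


|z|^2 = 169+49 = 218
1/z = (13 - 7i)/218

1/z = 0.0596 - 0.0321i


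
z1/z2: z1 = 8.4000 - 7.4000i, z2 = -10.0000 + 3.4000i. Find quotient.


Conjugate of z2 = -10.0000 - 3.4000i
Numerator: (8.4000 - 7.4000i)(-10.0000 - 3.4000i) = -109.1600 + 45.4400i
Denominator: (-10)^2 + 3.4^2 = 111.56
Result = (-109.1600 + 45.4400i)/111.56

-0.9785 + 0.4073i


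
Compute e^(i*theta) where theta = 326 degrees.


cos(326°) = 0.8290
sin(326°) = -0.5592

e^(i*326°) = 0.8290 - 0.5592i


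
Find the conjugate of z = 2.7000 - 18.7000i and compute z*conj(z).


z_bar = 2.7000 + 18.7000i
z*z_bar = 2.7^2 + (-18.7)^2 = 7.29 + 349.69 = 356.98

z_bar = 2.7000 + 18.7000i, z*z_bar = 356.98


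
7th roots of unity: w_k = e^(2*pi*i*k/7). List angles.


The 7th roots of unity are cis(360k/7°) for k=0..6
Angle step = 360/7 = 51.4286°
Primitive root: cis(51.4286°)
Primitive root = 0.6235 + 0.7818i

7 roots at angles: 0°, 51.4286°, 102.8571°, 154.2857°, 205.7143°, 257.1429°, 308.5714°


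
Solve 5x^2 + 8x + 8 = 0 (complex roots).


disc = 8^2 - 4*5*8 = 64 - 160 = -96
sqrt(|disc|) = sqrt(96) = 9.7980
Real part = -8/(2*5) = -0.8000
Imag part = 9.7980/(2*5) = 0.9798

-0.8000 ± 0.9798i


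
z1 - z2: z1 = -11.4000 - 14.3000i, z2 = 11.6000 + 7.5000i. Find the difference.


Real: -11.4 - 11.6 = -23
Imag: -14.3 - 7.5 = -21.8

-23.0000 - 21.8000i


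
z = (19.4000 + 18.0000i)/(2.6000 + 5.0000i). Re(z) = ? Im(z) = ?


Multiply by conjugate: (19.4000 + 18.0000i)(2.6000 - 5.0000i) / (2.6^2 + 5^2)
Numerator real = 19.4*2.6 + 18*5 = 140.44
Numerator imag = 18*2.6 - 19.4*5 = -50.2
Denominator = 31.76
Re(z) = 140.44/31.76 = 4.4219
Im(z) = -50.2/31.76 = -1.5806

Re(z) = 4.4219, Im(z) = -1.5806


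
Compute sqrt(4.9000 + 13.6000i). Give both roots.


|z| = sqrt(24.01+184.96) = 14.4558
sqrt((|z|+a)/2) = sqrt((14.4558+4.9)/2) = sqrt(9.6779) = 3.1109
sqrt((|z|-a)/2) = sqrt((14.4558-4.9)/2) = sqrt(4.7779) = 2.1858

±(3.1109 + 2.1858i) i.e. 3.1109 + 2.1858i and -3.1109 - 2.1858i


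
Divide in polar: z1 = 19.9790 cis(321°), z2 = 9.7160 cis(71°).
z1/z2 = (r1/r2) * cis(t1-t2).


r = 19.9790 / 9.7160 = 2.0563
theta = 321° - 71° = 250° = 250° (mod 360)

2.0563 cis(250°)


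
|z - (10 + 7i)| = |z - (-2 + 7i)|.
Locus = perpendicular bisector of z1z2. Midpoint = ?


Equal distances means the locus is the perpendicular bisector of z1 and z2.
Midpoint = ((10+(-2))/2, (7+7)/2) = (4.0000, 7.0000)

Perpendicular bisector through (4.0000, 7.0000)


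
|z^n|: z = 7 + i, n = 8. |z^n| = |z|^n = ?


|z| = sqrt(49+1) = sqrt(50) = 7.0711
|z^8| = |z|^8 = (sqrt(50))^8 = 50^4 = 6250000

|z^8| = 6250000


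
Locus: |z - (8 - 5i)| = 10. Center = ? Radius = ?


|z - z0| = r is a circle with center z0 and radius r.
Center = (8, -5), radius = 10

Circle with center (8, -5) and radius 10


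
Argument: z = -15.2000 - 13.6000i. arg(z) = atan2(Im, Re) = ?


Re = -15.2, Im = -13.6
arg = atan2(-13.6, -15.2) = -138.1798 degrees

arg(z) = -138.1798 degrees


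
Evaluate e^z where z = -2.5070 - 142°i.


e^-2.5070 = 0.0815
cos(-142°) = -0.788
sin(-142°) = -0.6157
Real = 0.0815*(-0.788) = -0.0642
Imag = 0.0815*(-0.6157) = -0.0502

-0.0642 - 0.0502i


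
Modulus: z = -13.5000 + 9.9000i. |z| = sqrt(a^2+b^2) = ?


|z| = sqrt((-13.5)^2 + 9.9^2) = sqrt(182.25 + 98.01) = sqrt(280.26) = 16.7410

|z| = 16.7410


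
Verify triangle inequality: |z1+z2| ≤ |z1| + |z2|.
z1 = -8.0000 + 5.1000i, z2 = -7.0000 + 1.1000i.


|z1| = sqrt((-8)^2 + 5.1^2) = sqrt(90.01) = 9.4874
|z2| = sqrt((-7)^2 + 1.1^2) = sqrt(50.21) = 7.0859
z1+z2 = -15.0000 + 6.2000i
|z1+z2| = sqrt(263.44) = 16.2308
|z1|+|z2| = 9.4874 + 7.0859 = 16.5733

|z1+z2| = 16.2308 ≤ |z1|+|z2| = 16.5733 (verified)


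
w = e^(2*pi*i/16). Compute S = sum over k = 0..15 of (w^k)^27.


The roots are w_k = w^k with w = e^(2*pi*i/16), and (w^k)^27 = (w^27)^k.
So S = 1 + u + u^2 + ... + u^(15) with u = w^27.
27 = 1*16 + 11, so 27 is not a multiple of 16: u = (w^16)^1 * w^11 = w^11 ≠ 1 (w is a primitive 16th root), while u^16 = (w^16)^27 = 1.
Geometric series: S = (1 - u^16)/(1 - u) = (1 - 1)/(1 - u) = 0

S = 0


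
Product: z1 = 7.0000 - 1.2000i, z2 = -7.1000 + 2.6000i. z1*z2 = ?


Real = 7*(-7.1) - (-1.2)*2.6 = -49.7 - (-3.12) = -46.58
Imag = 7*2.6 - (7.1)*(-1.2) = 18.2 + 8.52 = 26.72

-46.5800 + 26.7200i


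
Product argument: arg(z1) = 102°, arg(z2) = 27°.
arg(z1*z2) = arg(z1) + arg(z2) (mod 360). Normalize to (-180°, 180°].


arg(z1*z2) = 102° + 27° = 129°
Normalized to (-180°, 180°]: 129°

129°


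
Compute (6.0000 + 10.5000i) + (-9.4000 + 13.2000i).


Real: 6 - 9.4 = -3.4
Imag: 10.5 + 13.2 = 23.7

-3.4000 + 23.7000i


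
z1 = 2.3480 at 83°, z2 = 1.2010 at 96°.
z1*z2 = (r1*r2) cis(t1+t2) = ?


r = 2.3480 * 1.2010 = 2.8199
theta = 83° + 96° = 179° = 179° (mod 360)

2.8199 cis(179°)


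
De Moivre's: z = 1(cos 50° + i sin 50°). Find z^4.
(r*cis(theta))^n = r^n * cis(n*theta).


r^4 = 1^4 = 1
n*theta = 4*50° = 200° = 200° (mod 360)
a = 1*cos(200°) = -0.9397
b = 1*sin(200°) = -0.3420

1 cis(200°) = -0.9397 - 0.3420i


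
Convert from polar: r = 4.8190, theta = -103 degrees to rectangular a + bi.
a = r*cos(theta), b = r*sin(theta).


a = 4.8190*cos(-103°) = 4.8190*(-0.22495) = -1.0840
b = 4.8190*sin(-103°) = 4.8190*(-0.97437) = -4.6955

-1.0840 - 4.6955i


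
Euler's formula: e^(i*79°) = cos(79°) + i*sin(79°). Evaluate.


cos(79°) = 0.1908
sin(79°) = 0.9816

e^(i*79°) = 0.1908 + 0.9816i


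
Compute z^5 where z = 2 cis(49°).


r^5 = 2^5 = 32
n*theta = 5*49° = 245° = 245° (mod 360)
a = 32*cos(245°) = -13.5238
b = 32*sin(245°) = -29.0018

32 cis(245°) = -13.5238 - 29.0018i


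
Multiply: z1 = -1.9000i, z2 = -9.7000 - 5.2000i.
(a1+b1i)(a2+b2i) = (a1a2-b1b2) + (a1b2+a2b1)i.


Real = 0*(-9.7) - (-1.9)*(-5.2) = 0 - 9.88 = -9.88
Imag = 0*(-5.2) - (9.7)*(-1.9) = 0 + 18.43 = 18.43

-9.8800 + 18.4300i


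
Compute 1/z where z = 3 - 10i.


|z|^2 = 9+100 = 109
1/z = (3 + 10i)/109

1/z = 0.0275 + 0.0917i


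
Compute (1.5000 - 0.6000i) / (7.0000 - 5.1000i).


Conjugate of z2 = 7.0000 + 5.1000i
Numerator: (1.5000 - 0.6000i)(7.0000 + 5.1000i) = 13.5600 + 3.4500i
Denominator: 7^2 + (-5.1)^2 = 75.01
Result = (13.5600 + 3.4500i)/75.01

0.1808 + 0.0460i


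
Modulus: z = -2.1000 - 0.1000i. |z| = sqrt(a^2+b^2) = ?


|z| = sqrt((-2.1)^2 + (-0.1)^2) = sqrt(4.41 + 0.01) = sqrt(4.42) = 2.1024

|z| = 2.1024


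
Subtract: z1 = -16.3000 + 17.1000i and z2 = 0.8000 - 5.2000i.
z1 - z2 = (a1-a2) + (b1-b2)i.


Real: -16.3 - 0.8 = -17.1
Imag: 17.1 + 5.2 = 22.3

-17.1000 + 22.3000i


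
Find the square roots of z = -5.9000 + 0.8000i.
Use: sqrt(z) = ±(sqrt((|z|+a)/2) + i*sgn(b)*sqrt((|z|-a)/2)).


|z| = sqrt(34.81+0.64) = 5.9540
sqrt((|z|+a)/2) = sqrt((5.9540+(-5.9))/2) = sqrt(0.0270) = 0.1643
sqrt((|z|-a)/2) = sqrt((5.9540-(-5.9))/2) = sqrt(5.9270) = 2.4345

±(0.1643 + 2.4345i) i.e. 0.1643 + 2.4345i and -0.1643 - 2.4345i


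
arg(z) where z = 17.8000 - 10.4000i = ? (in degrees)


Re = 17.8, Im = -10.4
arg = atan2(-10.4, 17.8) = -30.2964 degrees

arg(z) = -30.2964 degrees


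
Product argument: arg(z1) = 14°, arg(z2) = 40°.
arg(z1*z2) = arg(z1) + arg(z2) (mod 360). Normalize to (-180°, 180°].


arg(z1*z2) = 14° + 40° = 54°
Normalized to (-180°, 180°]: 54°

54°


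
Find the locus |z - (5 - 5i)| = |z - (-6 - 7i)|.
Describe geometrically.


Equal distances means the locus is the perpendicular bisector of z1 and z2.
Midpoint = ((5+(-6))/2, (-5+(-7))/2) = (-0.5000, -6.0000)

Perpendicular bisector through (-0.5000, -6.0000)


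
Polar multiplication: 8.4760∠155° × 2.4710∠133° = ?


r = 8.4760 * 2.4710 = 20.9442
theta = 155° + 133° = 288° = 288° (mod 360)

20.9442 cis(288°)


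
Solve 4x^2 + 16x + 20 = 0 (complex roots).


disc = 16^2 - 4*4*20 = 256 - 320 = -64
sqrt(|disc|) = sqrt(64) = 8.0000
Real part = -16/(2*4) = -2.0000
Imag part = 8.0000/(2*4) = 1.0000

-2.0000 ± 1.0000i


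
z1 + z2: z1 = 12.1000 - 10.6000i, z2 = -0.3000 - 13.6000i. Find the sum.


Real: 12.1 - 0.3 = 11.8
Imag: -10.6 - 13.6 = -24.2

11.8000 - 24.2000i


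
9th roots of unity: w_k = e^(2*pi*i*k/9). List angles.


The 9th roots of unity are cis(360k/9°) for k=0..8
Angle step = 360/9 = 40°
Primitive root: cis(40°)
Primitive root = 0.7660 + 0.6428i

9 roots at angles: 0°, 40°, 80°, 120°, 160°, 200°, 240°, 280°, 320°


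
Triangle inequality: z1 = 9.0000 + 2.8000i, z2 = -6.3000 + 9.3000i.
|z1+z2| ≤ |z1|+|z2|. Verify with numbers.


|z1| = sqrt(9^2 + 2.8^2) = sqrt(88.84) = 9.4255
|z2| = sqrt((-6.3)^2 + 9.3^2) = sqrt(126.18) = 11.2330
z1+z2 = 2.7000 + 12.1000i
|z1+z2| = sqrt(153.7) = 12.3976
|z1|+|z2| = 9.4255 + 11.2330 = 20.6585

|z1+z2| = 12.3976 ≤ |z1|+|z2| = 20.6585 (verified)


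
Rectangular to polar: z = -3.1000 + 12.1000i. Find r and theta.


r = sqrt(9.61+146.41) = sqrt(156.02) = 12.4908
theta = atan2(12.1, -3.1) = 104.3700 degrees

r = 12.4908, theta = 104.3700 degrees


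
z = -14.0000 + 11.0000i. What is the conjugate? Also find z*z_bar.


z_bar = -14.0000 - 11.0000i
z*z_bar = (-14)^2 + 11^2 = 196 + 121 = 317

z_bar = -14.0000 - 11.0000i, z*z_bar = 317


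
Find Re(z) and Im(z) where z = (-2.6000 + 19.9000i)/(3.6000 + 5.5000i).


Multiply by conjugate: (-2.6000 + 19.9000i)(3.6000 - 5.5000i) / (3.6^2 + 5.5^2)
Numerator real = -2.6*3.6 + 19.9*5.5 = 100.09
Numerator imag = 19.9*3.6 - (-2.6)*5.5 = 85.94
Denominator = 43.21
Re(z) = 100.09/43.21 = 2.3164
Im(z) = 85.94/43.21 = 1.9889

Re(z) = 2.3164, Im(z) = 1.9889


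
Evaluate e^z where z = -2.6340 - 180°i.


e^-2.6340 = 0.0718
cos(-180°) = -1
sin(-180°) = 0
Real = 0.0718*(-1) = -0.0718
Imag = 0.0718*0 = 0

-0.0718 + 0i


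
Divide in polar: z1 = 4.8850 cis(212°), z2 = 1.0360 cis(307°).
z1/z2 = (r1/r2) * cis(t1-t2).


r = 4.8850 / 1.0360 = 4.7153
theta = 212° - 307° = -95° = 265° (mod 360)

4.7153 cis(265°)


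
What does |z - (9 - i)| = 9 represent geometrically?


|z - z0| = r is a circle with center z0 and radius r.
Center = (9, -1), radius = 9

Circle with center (9, -1) and radius 9


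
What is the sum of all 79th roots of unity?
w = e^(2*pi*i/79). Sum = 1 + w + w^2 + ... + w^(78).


The sum of all 79th roots of unity is 0.
Geometric series: (1 - w^79)/(1 - w) = (1-1)/(1-w) = 0 since w^79 = 1, w ≠ 1.
Alternatively: coefficient of z^78 in z^79 - 1 is 0.

0
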